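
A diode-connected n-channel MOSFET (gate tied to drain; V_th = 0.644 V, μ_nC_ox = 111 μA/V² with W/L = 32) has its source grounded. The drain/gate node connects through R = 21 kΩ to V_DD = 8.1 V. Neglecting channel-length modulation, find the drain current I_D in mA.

I_D = 0.334 mA

With gate tied to drain, V_GS = V_DS ≥ V_GS − V_th, so the device is in saturation.
k_n = μ_nC_ox · (W/L) = 3.552 mA/V².
KCL at the drain: ½ k_n (V_GS − V_th)² = (V_DD − V_GS)/R.
Let x = V_GS − 0.644. Then 37.3 x² + x − 7.456 = 0, giving x = 0.434 V (positive root), so V_GS = 1.08 V.
I_D = (V_DD − V_GS)/R = (8.1 − 1.08) / 21 = 0.334 mA.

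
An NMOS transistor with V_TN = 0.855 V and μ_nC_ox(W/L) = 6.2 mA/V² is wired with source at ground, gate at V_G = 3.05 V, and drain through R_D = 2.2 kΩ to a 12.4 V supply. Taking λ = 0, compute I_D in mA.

I_D = 5.43 mA

V_GS = V_G = 3.05 V, so V_ov = 3.05 − 0.855 = 2.19 V.
Assume saturation: I_D = ½ k_n V_ov² = 0.5 × 6.2 × 2.19² = 14.9 mA, giving V_DS = V_DD − I_D R_D = 12.4 − 14.9 × 2.2 = -20.5 V.
But -20.5 V < V_ov = 2.19 V, so the device is actually in triode.
In triode I_D = k_n[V_ov V_DS − ½ V_DS²] and I_D = (V_DD − V_DS)/R_D. Equating: 6.82 V_DS² − 30.94 V_DS + 12.4 = 0, giving V_DS = 0.444 V (the root below V_ov).
I_D = (12.4 − 0.444) / 2.2 = 5.43 mA.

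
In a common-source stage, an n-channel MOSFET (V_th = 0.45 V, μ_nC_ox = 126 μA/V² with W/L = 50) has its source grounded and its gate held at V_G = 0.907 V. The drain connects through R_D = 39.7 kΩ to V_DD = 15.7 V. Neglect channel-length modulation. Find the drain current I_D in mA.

I_D = 0.391 mA

V_GS = V_G = 0.907 V, so V_ov = 0.907 − 0.45 = 0.457 V.
k_n = μ_nC_ox · (W/L) = 6.3 mA/V².
Assume saturation: I_D = ½ k_n V_ov² = 0.5 × 6.3 × 0.457² = 0.658 mA, giving V_DS = V_DD − I_D R_D = 15.7 − 0.658 × 39.7 = -10.4 V.
But -10.4 V < V_ov = 0.457 V, so the device is actually in triode.
In triode I_D = k_n[V_ov V_DS − ½ V_DS²] and I_D = (V_DD − V_DS)/R_D. Equating: 125 V_DS² − 115.3 V_DS + 15.7 = 0, giving V_DS = 0.166 V (the root below V_ov).
I_D = (15.7 − 0.166) / 39.7 = 0.391 mA.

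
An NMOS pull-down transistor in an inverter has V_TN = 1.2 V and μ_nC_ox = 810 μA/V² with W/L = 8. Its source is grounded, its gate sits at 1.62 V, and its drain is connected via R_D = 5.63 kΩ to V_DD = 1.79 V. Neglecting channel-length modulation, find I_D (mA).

V_GS = V_G = 1.62 V, so V_ov = 1.62 − 1.2 = 0.42 V.
k_n = μ_nC_ox · (W/L) = 6.48 mA/V².
Assume saturation: I_D = ½ k_n V_ov² = 0.5 × 6.48 × 0.42² = 0.572 mA, giving V_DS = V_DD − I_D R_D = 1.79 − 0.572 × 5.63 = -1.43 V.
But -1.43 V < V_ov = 0.42 V, so the device is actually in triode.
In triode I_D = k_n[V_ov V_DS − ½ V_DS²] and I_D = (V_DD − V_DS)/R_D. Equating: 18.2 V_DS² − 16.32 V_DS + 1.79 = 0, giving V_DS = 0.128 V (the root below V_ov).
I_D = (1.79 − 0.128) / 5.63 = 0.295 mA.

I_D = 0.295 mA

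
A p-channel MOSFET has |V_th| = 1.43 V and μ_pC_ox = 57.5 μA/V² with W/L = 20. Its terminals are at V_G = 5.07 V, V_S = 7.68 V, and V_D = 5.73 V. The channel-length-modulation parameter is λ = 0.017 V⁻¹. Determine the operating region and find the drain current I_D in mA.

V_SG = V_S − V_G = 7.68 − 5.07 = 2.61 V; V_SD = V_S − V_D = 7.68 − 5.73 = 1.95 V.
k_p = μ_pC_ox · (W/L) = 1.15 mA/V².
V_ov = V_SG − |V_th| = 2.61 − 1.43 = 1.18 V.
Since V_SD = 1.95 V ≥ V_ov = 1.18 V, the device is in saturation.
I_D = ½ k_p V_ov² (1 + λ V_SD) = 0.5 × 1.15 × 1.18² × (1 + 0.017 × 1.95) = 0.827 mA.

Saturation; I_D = 0.827 mA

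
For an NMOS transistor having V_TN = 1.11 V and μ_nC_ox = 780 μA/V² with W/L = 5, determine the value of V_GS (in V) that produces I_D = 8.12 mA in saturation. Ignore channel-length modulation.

V_GS = 3.15 V

k_n = μ_nC_ox · (W/L) = 3.9 mA/V².
In saturation I_D = ½ k_n (V_GS − V_TN)², so V_GS − V_TN = √(2 I_D / k_n) = √(2 × 8.12 / 3.9) = 2.04 V.
V_GS = 1.11 + 2.04 = 3.15 V.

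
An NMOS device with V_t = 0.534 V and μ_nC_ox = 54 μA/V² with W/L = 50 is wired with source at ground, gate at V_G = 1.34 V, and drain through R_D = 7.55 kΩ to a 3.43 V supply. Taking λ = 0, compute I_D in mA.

V_GS = V_G = 1.34 V, so V_ov = 1.34 − 0.534 = 0.806 V.
k_n = μ_nC_ox · (W/L) = 2.7 mA/V².
Assume saturation: I_D = ½ k_n V_ov² = 0.5 × 2.7 × 0.806² = 0.877 mA, giving V_DS = V_DD − I_D R_D = 3.43 − 0.877 × 7.55 = -3.19 V.
But -3.19 V < V_ov = 0.806 V, so the device is actually in triode.
In triode I_D = k_n[V_ov V_DS − ½ V_DS²] and I_D = (V_DD − V_DS)/R_D. Equating: 10.2 V_DS² − 17.43 V_DS + 3.43 = 0, giving V_DS = 0.227 V (the root below V_ov).
I_D = (3.43 − 0.227) / 7.55 = 0.424 mA.

I_D = 0.424 mA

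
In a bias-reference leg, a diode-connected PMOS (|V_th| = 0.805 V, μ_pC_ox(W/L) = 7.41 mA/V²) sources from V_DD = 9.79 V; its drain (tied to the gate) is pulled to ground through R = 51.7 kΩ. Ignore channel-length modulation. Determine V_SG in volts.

V_SG = 1.02 V

With gate tied to drain, V_SG = V_SD ≥ V_SG − |V_th|, so the device is in saturation.
KCL at the drain: ½ k_p (V_SG − |V_th|)² = (V_DD − V_SG)/R.
Let x = V_SG − 0.805. Then 192 x² + x − 8.985 = 0, giving x = 0.214 V (positive root), so V_SG = 1.02 V.
I_D = (V_DD − V_SG)/R = (9.79 − 1.02) / 51.7 = 0.17 mA.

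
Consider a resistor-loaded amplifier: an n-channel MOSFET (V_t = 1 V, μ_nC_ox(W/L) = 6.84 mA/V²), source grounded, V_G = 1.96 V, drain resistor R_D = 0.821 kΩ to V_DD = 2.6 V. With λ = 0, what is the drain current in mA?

V_GS = V_G = 1.96 V, so V_ov = 1.96 − 1 = 0.96 V.
Assume saturation: I_D = ½ k_n V_ov² = 0.5 × 6.84 × 0.96² = 3.15 mA, giving V_DS = V_DD − I_D R_D = 2.6 − 3.15 × 0.821 = 0.0123 V.
But 0.0123 V < V_ov = 0.96 V, so the device is actually in triode.
In triode I_D = k_n[V_ov V_DS − ½ V_DS²] and I_D = (V_DD − V_DS)/R_D. Equating: 2.81 V_DS² − 6.391 V_DS + 2.6 = 0, giving V_DS = 0.53 V (the root below V_ov).
I_D = (2.6 − 0.53) / 0.821 = 2.52 mA.

I_D = 2.52 mA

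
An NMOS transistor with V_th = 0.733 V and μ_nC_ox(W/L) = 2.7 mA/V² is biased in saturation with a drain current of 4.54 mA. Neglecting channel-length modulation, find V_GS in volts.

V_GS = 2.57 V

In saturation I_D = ½ k_n (V_GS − V_th)², so V_GS − V_th = √(2 I_D / k_n) = √(2 × 4.54 / 2.7) = 1.83 V.
V_GS = 0.733 + 1.83 = 2.57 V.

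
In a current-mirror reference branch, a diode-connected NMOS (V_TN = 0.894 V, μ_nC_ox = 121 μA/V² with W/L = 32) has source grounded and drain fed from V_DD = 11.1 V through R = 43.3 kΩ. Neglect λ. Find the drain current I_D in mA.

I_D = 0.228 mA

With gate tied to drain, V_GS = V_DS ≥ V_GS − V_TN, so the device is in saturation.
k_n = μ_nC_ox · (W/L) = 3.872 mA/V².
KCL at the drain: ½ k_n (V_GS − V_TN)² = (V_DD − V_GS)/R.
Let x = V_GS − 0.894. Then 83.8 x² + x − 10.21 = 0, giving x = 0.343 V (positive root), so V_GS = 1.24 V.
I_D = (V_DD − V_GS)/R = (11.1 − 1.24) / 43.3 = 0.228 mA.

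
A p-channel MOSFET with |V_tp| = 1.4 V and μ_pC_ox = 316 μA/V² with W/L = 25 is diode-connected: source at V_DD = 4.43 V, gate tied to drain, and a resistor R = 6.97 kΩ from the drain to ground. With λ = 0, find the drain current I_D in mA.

I_D = 0.390 mA

With gate tied to drain, V_SG = V_SD ≥ V_SG − |V_tp|, so the device is in saturation.
k_p = μ_pC_ox · (W/L) = 7.9 mA/V².
KCL at the drain: ½ k_p (V_SG − |V_tp|)² = (V_DD − V_SG)/R.
Let x = V_SG − 1.4. Then 27.5 x² + x − 3.03 = 0, giving x = 0.314 V (positive root), so V_SG = 1.71 V.
I_D = (V_DD − V_SG)/R = (4.43 − 1.71) / 6.97 = 0.39 mA.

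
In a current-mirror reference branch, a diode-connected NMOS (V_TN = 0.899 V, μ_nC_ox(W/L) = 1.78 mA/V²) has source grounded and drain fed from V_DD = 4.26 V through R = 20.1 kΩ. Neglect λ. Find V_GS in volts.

With gate tied to drain, V_GS = V_DS ≥ V_GS − V_TN, so the device is in saturation.
KCL at the drain: ½ k_n (V_GS − V_TN)² = (V_DD − V_GS)/R.
Let x = V_GS − 0.899. Then 17.9 x² + x − 3.361 = 0, giving x = 0.406 V (positive root), so V_GS = 1.31 V.
I_D = (V_DD − V_GS)/R = (4.26 − 1.31) / 20.1 = 0.147 mA.

V_GS = 1.31 V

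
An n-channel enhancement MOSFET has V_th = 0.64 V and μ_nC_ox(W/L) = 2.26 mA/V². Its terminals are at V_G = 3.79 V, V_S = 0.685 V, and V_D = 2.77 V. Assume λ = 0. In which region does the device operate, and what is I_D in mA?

V_GS = V_G − V_S = 3.79 − 0.685 = 3.1 V; V_DS = V_D − V_S = 2.77 − 0.685 = 2.08 V.
V_ov = V_GS − V_th = 3.1 − 0.64 = 2.46 V.
Since V_DS = 2.08 V < V_ov = 2.46 V, the device is in the triode region.
I_D = k_n [V_ov · V_DS − ½ V_DS²] = 2.26 × [2.46 × 2.08 − 0.5 × 2.08²] = 6.7 mA.

Triode; I_D = 6.70 mA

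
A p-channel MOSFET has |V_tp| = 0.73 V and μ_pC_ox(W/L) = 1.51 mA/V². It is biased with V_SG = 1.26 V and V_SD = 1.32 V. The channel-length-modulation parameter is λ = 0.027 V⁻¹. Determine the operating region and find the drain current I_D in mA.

Saturation; I_D = 0.220 mA

V_ov = V_SG − |V_tp| = 1.26 − 0.73 = 0.53 V.
Since V_SD = 1.32 V ≥ V_ov = 0.53 V, the device is in saturation.
I_D = ½ k_p V_ov² (1 + λ V_SD) = 0.5 × 1.51 × 0.53² × (1 + 0.027 × 1.32) = 0.22 mA.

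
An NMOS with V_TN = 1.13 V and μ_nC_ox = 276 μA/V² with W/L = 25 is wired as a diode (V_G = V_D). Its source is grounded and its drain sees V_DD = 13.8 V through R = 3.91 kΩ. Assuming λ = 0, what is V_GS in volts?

With gate tied to drain, V_GS = V_DS ≥ V_GS − V_TN, so the device is in saturation.
k_n = μ_nC_ox · (W/L) = 6.9 mA/V².
KCL at the drain: ½ k_n (V_GS − V_TN)² = (V_DD − V_GS)/R.
Let x = V_GS − 1.13. Then 13.5 x² + x − 12.67 = 0, giving x = 0.933 V (positive root), so V_GS = 2.06 V.
I_D = (V_DD − V_GS)/R = (13.8 − 2.06) / 3.91 = 3 mA.

V_GS = 2.06 V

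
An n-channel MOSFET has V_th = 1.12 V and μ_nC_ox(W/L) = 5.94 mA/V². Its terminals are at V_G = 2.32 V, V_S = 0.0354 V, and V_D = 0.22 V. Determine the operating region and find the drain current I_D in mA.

V_GS = V_G − V_S = 2.32 − 0.0354 = 2.28 V; V_DS = V_D − V_S = 0.22 − 0.0354 = 0.185 V.
V_ov = V_GS − V_th = 2.28 − 1.12 = 1.16 V.
Since V_DS = 0.185 V < V_ov = 1.16 V, the device is in the triode region.
I_D = k_n [V_ov · V_DS − ½ V_DS²] = 5.94 × [1.16 × 0.185 − 0.5 × 0.185²] = 1.18 mA.

Triode; I_D = 1.18 mA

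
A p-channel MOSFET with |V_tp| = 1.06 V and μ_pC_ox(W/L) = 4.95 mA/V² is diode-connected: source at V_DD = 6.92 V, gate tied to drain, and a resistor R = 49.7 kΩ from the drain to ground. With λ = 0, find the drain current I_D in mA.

I_D = 0.114 mA

With gate tied to drain, V_SG = V_SD ≥ V_SG − |V_tp|, so the device is in saturation.
KCL at the drain: ½ k_p (V_SG − |V_tp|)² = (V_DD − V_SG)/R.
Let x = V_SG − 1.06. Then 123 x² + x − 5.86 = 0, giving x = 0.214 V (positive root), so V_SG = 1.27 V.
I_D = (V_DD − V_SG)/R = (6.92 − 1.27) / 49.7 = 0.114 mA.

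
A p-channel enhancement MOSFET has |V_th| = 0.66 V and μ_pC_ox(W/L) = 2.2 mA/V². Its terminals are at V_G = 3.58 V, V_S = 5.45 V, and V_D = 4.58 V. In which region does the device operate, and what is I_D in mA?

V_SG = V_S − V_G = 5.45 − 3.58 = 1.87 V; V_SD = V_S − V_D = 5.45 − 4.58 = 0.87 V.
V_ov = V_SG − |V_th| = 1.87 − 0.66 = 1.21 V.
Since V_SD = 0.87 V < V_ov = 1.21 V, the device is in the triode region.
I_D = k_p [V_ov · V_SD − ½ V_SD²] = 2.2 × [1.21 × 0.87 − 0.5 × 0.87²] = 1.48 mA.

Triode; I_D = 1.48 mA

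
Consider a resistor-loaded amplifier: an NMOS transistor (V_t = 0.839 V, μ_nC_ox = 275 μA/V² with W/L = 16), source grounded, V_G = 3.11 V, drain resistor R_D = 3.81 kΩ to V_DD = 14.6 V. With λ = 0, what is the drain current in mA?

I_D = 3.72 mA

V_GS = V_G = 3.11 V, so V_ov = 3.11 − 0.839 = 2.27 V.
k_n = μ_nC_ox · (W/L) = 4.4 mA/V².
Assume saturation: I_D = ½ k_n V_ov² = 0.5 × 4.4 × 2.27² = 11.3 mA, giving V_DS = V_DD − I_D R_D = 14.6 − 11.3 × 3.81 = -28.6 V.
But -28.6 V < V_ov = 2.27 V, so the device is actually in triode.
In triode I_D = k_n[V_ov V_DS − ½ V_DS²] and I_D = (V_DD − V_DS)/R_D. Equating: 8.38 V_DS² − 39.07 V_DS + 14.6 = 0, giving V_DS = 0.41 V (the root below V_ov).
I_D = (14.6 − 0.41) / 3.81 = 3.72 mA.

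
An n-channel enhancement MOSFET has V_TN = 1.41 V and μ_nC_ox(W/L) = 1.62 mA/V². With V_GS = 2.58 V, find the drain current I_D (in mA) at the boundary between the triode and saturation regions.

At the boundary V_DS = V_ov = V_GS − V_TN = 2.58 − 1.41 = 1.17 V.
I_D = ½ k_n V_ov² = 0.5 × 1.62 × 1.17² = 1.11 mA.

I_D = 1.11 mA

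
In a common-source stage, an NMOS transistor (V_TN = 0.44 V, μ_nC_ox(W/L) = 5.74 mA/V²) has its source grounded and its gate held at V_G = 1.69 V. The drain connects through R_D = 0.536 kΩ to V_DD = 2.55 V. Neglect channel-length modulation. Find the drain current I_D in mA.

V_GS = V_G = 1.69 V, so V_ov = 1.69 − 0.44 = 1.25 V.
Assume saturation: I_D = ½ k_n V_ov² = 0.5 × 5.74 × 1.25² = 4.48 mA, giving V_DS = V_DD − I_D R_D = 2.55 − 4.48 × 0.536 = 0.146 V.
But 0.146 V < V_ov = 1.25 V, so the device is actually in triode.
In triode I_D = k_n[V_ov V_DS − ½ V_DS²] and I_D = (V_DD − V_DS)/R_D. Equating: 1.54 V_DS² − 4.846 V_DS + 2.55 = 0, giving V_DS = 0.668 V (the root below V_ov).
I_D = (2.55 − 0.668) / 0.536 = 3.51 mA.

I_D = 3.51 mA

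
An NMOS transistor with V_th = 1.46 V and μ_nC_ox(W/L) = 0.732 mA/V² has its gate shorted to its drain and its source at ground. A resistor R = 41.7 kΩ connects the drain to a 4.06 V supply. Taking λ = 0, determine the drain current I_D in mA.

With gate tied to drain, V_GS = V_DS ≥ V_GS − V_th, so the device is in saturation.
KCL at the drain: ½ k_n (V_GS − V_th)² = (V_DD − V_GS)/R.
Let x = V_GS − 1.46. Then 15.3 x² + x − 2.6 = 0, giving x = 0.381 V (positive root), so V_GS = 1.84 V.
I_D = (V_DD − V_GS)/R = (4.06 − 1.84) / 41.7 = 0.0532 mA.

I_D = 0.0532 mA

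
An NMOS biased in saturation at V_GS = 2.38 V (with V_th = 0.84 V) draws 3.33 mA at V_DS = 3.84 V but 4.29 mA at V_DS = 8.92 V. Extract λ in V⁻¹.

λ = 0.0726 V⁻¹

With V_GS fixed, I_D ∝ (1 + λ V_DS) in saturation, so I_D2/I_D1 = (1 + λ V_DS2)/(1 + λ V_DS1).
4.29/3.33 = 1.288 = (1 + 8.92 λ)/(1 + 3.84 λ).
Solving: λ (I_D1 V_DS2 − I_D2 V_DS1) = I_D2 − I_D1, so λ = (4.29 − 3.33) / (3.33 × 8.92 − 4.29 × 3.84) = 0.96 / 13.2 = 0.0726 V⁻¹.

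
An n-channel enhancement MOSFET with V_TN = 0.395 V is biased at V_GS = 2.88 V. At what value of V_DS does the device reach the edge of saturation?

The boundary between triode and saturation is V_DS = V_GS − V_TN = V_ov.
V_ov = 2.88 − 0.395 = 2.48 V.

V_DS,sat = 2.48 V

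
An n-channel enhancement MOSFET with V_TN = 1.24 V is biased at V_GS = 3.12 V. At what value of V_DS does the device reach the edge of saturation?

V_DS,sat = 1.88 V

The boundary between triode and saturation is V_DS = V_GS − V_TN = V_ov.
V_ov = 3.12 − 1.24 = 1.88 V.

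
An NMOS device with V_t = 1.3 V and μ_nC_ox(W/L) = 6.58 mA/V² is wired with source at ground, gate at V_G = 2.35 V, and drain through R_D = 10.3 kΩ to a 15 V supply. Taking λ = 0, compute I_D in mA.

I_D = 1.43 mA

V_GS = V_G = 2.35 V, so V_ov = 2.35 − 1.3 = 1.05 V.
Assume saturation: I_D = ½ k_n V_ov² = 0.5 × 6.58 × 1.05² = 3.63 mA, giving V_DS = V_DD − I_D R_D = 15 − 3.63 × 10.3 = -22.4 V.
But -22.4 V < V_ov = 1.05 V, so the device is actually in triode.
In triode I_D = k_n[V_ov V_DS − ½ V_DS²] and I_D = (V_DD − V_DS)/R_D. Equating: 33.9 V_DS² − 72.16 V_DS + 15 = 0, giving V_DS = 0.233 V (the root below V_ov).
I_D = (15 − 0.233) / 10.3 = 1.43 mA.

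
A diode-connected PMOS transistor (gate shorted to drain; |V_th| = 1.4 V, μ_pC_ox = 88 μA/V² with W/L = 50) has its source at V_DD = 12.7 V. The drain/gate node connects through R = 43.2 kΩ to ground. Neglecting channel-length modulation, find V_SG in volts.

V_SG = 1.74 V

With gate tied to drain, V_SG = V_SD ≥ V_SG − |V_th|, so the device is in saturation.
k_p = μ_pC_ox · (W/L) = 4.4 mA/V².
KCL at the drain: ½ k_p (V_SG − |V_th|)² = (V_DD − V_SG)/R.
Let x = V_SG − 1.4. Then 95 x² + x − 11.3 = 0, giving x = 0.34 V (positive root), so V_SG = 1.74 V.
I_D = (V_DD − V_SG)/R = (12.7 − 1.74) / 43.2 = 0.254 mA.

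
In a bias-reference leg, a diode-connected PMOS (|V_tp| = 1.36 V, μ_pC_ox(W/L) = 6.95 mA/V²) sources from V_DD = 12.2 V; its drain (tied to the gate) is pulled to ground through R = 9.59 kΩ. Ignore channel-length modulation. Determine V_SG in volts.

V_SG = 1.92 V

With gate tied to drain, V_SG = V_SD ≥ V_SG − |V_tp|, so the device is in saturation.
KCL at the drain: ½ k_p (V_SG − |V_tp|)² = (V_DD − V_SG)/R.
Let x = V_SG − 1.36. Then 33.3 x² + x − 10.84 = 0, giving x = 0.556 V (positive root), so V_SG = 1.92 V.
I_D = (V_DD − V_SG)/R = (12.2 − 1.92) / 9.59 = 1.07 mA.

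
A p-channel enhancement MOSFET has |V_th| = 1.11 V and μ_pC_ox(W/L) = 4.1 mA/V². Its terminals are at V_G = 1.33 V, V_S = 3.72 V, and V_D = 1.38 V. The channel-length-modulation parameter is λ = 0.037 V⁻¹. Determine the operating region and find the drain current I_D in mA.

V_SG = V_S − V_G = 3.72 − 1.33 = 2.39 V; V_SD = V_S − V_D = 3.72 − 1.38 = 2.34 V.
V_ov = V_SG − |V_th| = 2.39 − 1.11 = 1.28 V.
Since V_SD = 2.34 V ≥ V_ov = 1.28 V, the device is in saturation.
I_D = ½ k_p V_ov² (1 + λ V_SD) = 0.5 × 4.1 × 1.28² × (1 + 0.037 × 2.34) = 3.65 mA.

Saturation; I_D = 3.65 mA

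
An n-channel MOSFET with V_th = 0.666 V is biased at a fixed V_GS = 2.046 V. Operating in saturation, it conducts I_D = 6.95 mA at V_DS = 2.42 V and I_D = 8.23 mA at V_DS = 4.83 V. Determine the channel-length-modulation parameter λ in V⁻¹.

λ = 0.0938 V⁻¹

With V_GS fixed, I_D ∝ (1 + λ V_DS) in saturation, so I_D2/I_D1 = (1 + λ V_DS2)/(1 + λ V_DS1).
8.23/6.95 = 1.184 = (1 + 4.83 λ)/(1 + 2.42 λ).
Solving: λ (I_D1 V_DS2 − I_D2 V_DS1) = I_D2 − I_D1, so λ = (8.23 − 6.95) / (6.95 × 4.83 − 8.23 × 2.42) = 1.28 / 13.7 = 0.0938 V⁻¹.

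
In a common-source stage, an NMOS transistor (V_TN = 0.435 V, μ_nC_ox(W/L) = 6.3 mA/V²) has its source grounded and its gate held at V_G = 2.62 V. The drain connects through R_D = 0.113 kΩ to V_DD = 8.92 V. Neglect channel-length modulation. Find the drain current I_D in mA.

I_D = 15.0 mA

V_GS = V_G = 2.62 V, so V_ov = 2.62 − 0.435 = 2.19 V.
Assume saturation: I_D = ½ k_n V_ov² = 0.5 × 6.3 × 2.19² = 15 mA, giving V_DS = V_DD − I_D R_D = 8.92 − 15 × 0.113 = 7.22 V.
V_DS = 7.22 V ≥ V_ov = 2.19 V, confirming saturation.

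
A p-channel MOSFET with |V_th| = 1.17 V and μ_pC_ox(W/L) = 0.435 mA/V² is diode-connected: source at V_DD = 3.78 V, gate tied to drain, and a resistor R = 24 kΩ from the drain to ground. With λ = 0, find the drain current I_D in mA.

I_D = 0.0830 mA

With gate tied to drain, V_SG = V_SD ≥ V_SG − |V_th|, so the device is in saturation.
KCL at the drain: ½ k_p (V_SG − |V_th|)² = (V_DD − V_SG)/R.
Let x = V_SG − 1.17. Then 5.22 x² + x − 2.61 = 0, giving x = 0.618 V (positive root), so V_SG = 1.79 V.
I_D = (V_DD − V_SG)/R = (3.78 − 1.79) / 24 = 0.083 mA.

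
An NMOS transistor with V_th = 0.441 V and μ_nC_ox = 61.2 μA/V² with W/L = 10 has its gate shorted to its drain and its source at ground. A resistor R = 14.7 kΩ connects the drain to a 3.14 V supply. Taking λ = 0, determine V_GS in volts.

V_GS = 1.11 V

With gate tied to drain, V_GS = V_DS ≥ V_GS − V_th, so the device is in saturation.
k_n = μ_nC_ox · (W/L) = 0.612 mA/V².
KCL at the drain: ½ k_n (V_GS − V_th)² = (V_DD − V_GS)/R.
Let x = V_GS − 0.441. Then 4.5 x² + x − 2.699 = 0, giving x = 0.671 V (positive root), so V_GS = 1.11 V.
I_D = (V_DD − V_GS)/R = (3.14 − 1.11) / 14.7 = 0.138 mA.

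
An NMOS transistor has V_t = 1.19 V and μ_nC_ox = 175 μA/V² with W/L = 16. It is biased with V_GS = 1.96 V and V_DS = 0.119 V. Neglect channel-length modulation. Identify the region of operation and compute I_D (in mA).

k_n = μ_nC_ox · (W/L) = 2.8 mA/V².
V_ov = V_GS − V_t = 1.96 − 1.19 = 0.77 V.
Since V_DS = 0.119 V < V_ov = 0.77 V, the device is in the triode region.
I_D = k_n [V_ov · V_DS − ½ V_DS²] = 2.8 × [0.77 × 0.119 − 0.5 × 0.119²] = 0.237 mA.

Triode; I_D = 0.237 mA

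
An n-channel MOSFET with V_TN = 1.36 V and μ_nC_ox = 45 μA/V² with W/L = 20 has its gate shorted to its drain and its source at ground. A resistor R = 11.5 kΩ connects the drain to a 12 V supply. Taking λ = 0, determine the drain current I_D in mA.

I_D = 0.809 mA

With gate tied to drain, V_GS = V_DS ≥ V_GS − V_TN, so the device is in saturation.
k_n = μ_nC_ox · (W/L) = 0.9 mA/V².
KCL at the drain: ½ k_n (V_GS − V_TN)² = (V_DD − V_GS)/R.
Let x = V_GS − 1.36. Then 5.17 x² + x − 10.64 = 0, giving x = 1.34 V (positive root), so V_GS = 2.7 V.
I_D = (V_DD − V_GS)/R = (12 − 2.7) / 11.5 = 0.809 mA.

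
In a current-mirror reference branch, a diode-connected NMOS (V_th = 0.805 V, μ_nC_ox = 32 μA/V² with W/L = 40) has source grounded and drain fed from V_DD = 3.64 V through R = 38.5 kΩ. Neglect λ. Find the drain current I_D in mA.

With gate tied to drain, V_GS = V_DS ≥ V_GS − V_th, so the device is in saturation.
k_n = μ_nC_ox · (W/L) = 1.28 mA/V².
KCL at the drain: ½ k_n (V_GS − V_th)² = (V_DD − V_GS)/R.
Let x = V_GS − 0.805. Then 24.6 x² + x − 2.835 = 0, giving x = 0.32 V (positive root), so V_GS = 1.12 V.
I_D = (V_DD − V_GS)/R = (3.64 − 1.12) / 38.5 = 0.0653 mA.

I_D = 0.0653 mA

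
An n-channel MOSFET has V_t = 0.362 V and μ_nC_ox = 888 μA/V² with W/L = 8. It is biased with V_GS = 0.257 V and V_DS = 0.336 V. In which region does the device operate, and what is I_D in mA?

V_GS = 0.257 V < V_t = 0.362 V, so the transistor is in cutoff.

Cutoff; I_D = 0 mA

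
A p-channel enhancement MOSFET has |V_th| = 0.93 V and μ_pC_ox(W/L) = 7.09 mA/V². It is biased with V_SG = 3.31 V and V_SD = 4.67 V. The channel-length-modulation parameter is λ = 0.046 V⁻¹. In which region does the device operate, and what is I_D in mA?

V_ov = V_SG − |V_th| = 3.31 − 0.93 = 2.38 V.
Since V_SD = 4.67 V ≥ V_ov = 2.38 V, the device is in saturation.
I_D = ½ k_p V_ov² (1 + λ V_SD) = 0.5 × 7.09 × 2.38² × (1 + 0.046 × 4.67) = 24.4 mA.

Saturation; I_D = 24.4 mA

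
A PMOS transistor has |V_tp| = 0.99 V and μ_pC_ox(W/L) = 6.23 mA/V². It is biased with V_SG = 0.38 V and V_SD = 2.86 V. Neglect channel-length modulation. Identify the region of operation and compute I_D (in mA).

Cutoff; I_D = 0 mA

V_SG = 0.38 V < |V_tp| = 0.99 V, so the transistor is in cutoff.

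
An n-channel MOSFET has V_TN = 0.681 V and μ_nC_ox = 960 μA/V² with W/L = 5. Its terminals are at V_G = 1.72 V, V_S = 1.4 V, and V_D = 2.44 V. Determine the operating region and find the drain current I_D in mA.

V_GS = V_G − V_S = 1.72 − 1.4 = 0.32 V; V_DS = V_D − V_S = 2.44 − 1.4 = 1.04 V.
V_GS = 0.32 V < V_TN = 0.681 V, so the transistor is in cutoff.

Cutoff; I_D = 0 mA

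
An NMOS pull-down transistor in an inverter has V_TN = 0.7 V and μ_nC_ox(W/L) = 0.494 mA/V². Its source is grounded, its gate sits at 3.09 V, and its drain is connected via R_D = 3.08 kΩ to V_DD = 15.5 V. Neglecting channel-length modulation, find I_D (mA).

V_GS = V_G = 3.09 V, so V_ov = 3.09 − 0.7 = 2.39 V.
Assume saturation: I_D = ½ k_n V_ov² = 0.5 × 0.494 × 2.39² = 1.41 mA, giving V_DS = V_DD − I_D R_D = 15.5 − 1.41 × 3.08 = 11.2 V.
V_DS = 11.2 V ≥ V_ov = 2.39 V, confirming saturation.

I_D = 1.41 mA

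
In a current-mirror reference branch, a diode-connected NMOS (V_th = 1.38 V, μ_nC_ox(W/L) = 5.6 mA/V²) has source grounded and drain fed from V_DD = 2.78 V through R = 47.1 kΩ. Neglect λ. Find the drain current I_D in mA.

With gate tied to drain, V_GS = V_DS ≥ V_GS − V_th, so the device is in saturation.
KCL at the drain: ½ k_n (V_GS − V_th)² = (V_DD − V_GS)/R.
Let x = V_GS − 1.38. Then 132 x² + x − 1.4 = 0, giving x = 0.0993 V (positive root), so V_GS = 1.48 V.
I_D = (V_DD − V_GS)/R = (2.78 − 1.48) / 47.1 = 0.0276 mA.

I_D = 0.0276 mA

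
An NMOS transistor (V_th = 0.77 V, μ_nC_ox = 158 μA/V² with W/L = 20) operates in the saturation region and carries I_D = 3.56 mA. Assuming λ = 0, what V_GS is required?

k_n = μ_nC_ox · (W/L) = 3.16 mA/V².
In saturation I_D = ½ k_n (V_GS − V_th)², so V_GS − V_th = √(2 I_D / k_n) = √(2 × 3.56 / 3.16) = 1.5 V.
V_GS = 0.77 + 1.5 = 2.27 V.

V_GS = 2.27 V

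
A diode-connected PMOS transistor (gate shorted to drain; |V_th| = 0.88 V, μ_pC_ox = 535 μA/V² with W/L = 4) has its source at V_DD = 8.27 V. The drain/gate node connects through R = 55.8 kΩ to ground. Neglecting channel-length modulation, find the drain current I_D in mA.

With gate tied to drain, V_SG = V_SD ≥ V_SG − |V_th|, so the device is in saturation.
k_p = μ_pC_ox · (W/L) = 2.14 mA/V².
KCL at the drain: ½ k_p (V_SG − |V_th|)² = (V_DD − V_SG)/R.
Let x = V_SG − 0.88. Then 59.7 x² + x − 7.39 = 0, giving x = 0.344 V (positive root), so V_SG = 1.22 V.
I_D = (V_DD − V_SG)/R = (8.27 − 1.22) / 55.8 = 0.126 mA.

I_D = 0.126 mA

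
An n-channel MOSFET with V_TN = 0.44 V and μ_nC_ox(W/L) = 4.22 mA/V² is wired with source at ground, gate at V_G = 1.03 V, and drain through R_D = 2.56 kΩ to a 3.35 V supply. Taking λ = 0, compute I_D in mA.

V_GS = V_G = 1.03 V, so V_ov = 1.03 − 0.44 = 0.59 V.
Assume saturation: I_D = ½ k_n V_ov² = 0.5 × 4.22 × 0.59² = 0.734 mA, giving V_DS = V_DD − I_D R_D = 3.35 − 0.734 × 2.56 = 1.47 V.
V_DS = 1.47 V ≥ V_ov = 0.59 V, confirming saturation.

I_D = 0.734 mA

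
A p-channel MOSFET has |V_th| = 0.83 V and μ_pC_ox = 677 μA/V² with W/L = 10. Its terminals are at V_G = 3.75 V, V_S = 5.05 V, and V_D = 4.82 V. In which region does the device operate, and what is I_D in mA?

Triode; I_D = 0.553 mA

V_SG = V_S − V_G = 5.05 − 3.75 = 1.3 V; V_SD = V_S − V_D = 5.05 − 4.82 = 0.23 V.
k_p = μ_pC_ox · (W/L) = 6.77 mA/V².
V_ov = V_SG − |V_th| = 1.3 − 0.83 = 0.47 V.
Since V_SD = 0.23 V < V_ov = 0.47 V, the device is in the triode region.
I_D = k_p [V_ov · V_SD − ½ V_SD²] = 6.77 × [0.47 × 0.23 − 0.5 × 0.23²] = 0.553 mA.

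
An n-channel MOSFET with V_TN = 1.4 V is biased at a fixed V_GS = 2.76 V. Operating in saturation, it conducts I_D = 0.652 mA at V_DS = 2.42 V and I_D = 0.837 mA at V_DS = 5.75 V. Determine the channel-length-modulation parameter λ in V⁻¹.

With V_GS fixed, I_D ∝ (1 + λ V_DS) in saturation, so I_D2/I_D1 = (1 + λ V_DS2)/(1 + λ V_DS1).
0.837/0.652 = 1.284 = (1 + 5.75 λ)/(1 + 2.42 λ).
Solving: λ (I_D1 V_DS2 − I_D2 V_DS1) = I_D2 − I_D1, so λ = (0.837 − 0.652) / (0.652 × 5.75 − 0.837 × 2.42) = 0.185 / 1.72 = 0.107 V⁻¹.

λ = 0.107 V⁻¹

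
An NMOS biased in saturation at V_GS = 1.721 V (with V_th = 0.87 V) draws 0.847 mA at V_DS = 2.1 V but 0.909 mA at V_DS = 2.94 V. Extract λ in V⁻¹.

With V_GS fixed, I_D ∝ (1 + λ V_DS) in saturation, so I_D2/I_D1 = (1 + λ V_DS2)/(1 + λ V_DS1).
0.909/0.847 = 1.073 = (1 + 2.94 λ)/(1 + 2.1 λ).
Solving: λ (I_D1 V_DS2 − I_D2 V_DS1) = I_D2 − I_D1, so λ = (0.909 − 0.847) / (0.847 × 2.94 − 0.909 × 2.1) = 0.062 / 0.581 = 0.107 V⁻¹.

λ = 0.107 V⁻¹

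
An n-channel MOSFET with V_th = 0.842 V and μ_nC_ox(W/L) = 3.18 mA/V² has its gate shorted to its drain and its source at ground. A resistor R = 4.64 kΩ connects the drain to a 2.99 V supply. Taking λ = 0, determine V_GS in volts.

V_GS = 1.32 V

With gate tied to drain, V_GS = V_DS ≥ V_GS − V_th, so the device is in saturation.
KCL at the drain: ½ k_n (V_GS − V_th)² = (V_DD − V_GS)/R.
Let x = V_GS − 0.842. Then 7.38 x² + x − 2.148 = 0, giving x = 0.476 V (positive root), so V_GS = 1.32 V.
I_D = (V_DD − V_GS)/R = (2.99 − 1.32) / 4.64 = 0.36 mA.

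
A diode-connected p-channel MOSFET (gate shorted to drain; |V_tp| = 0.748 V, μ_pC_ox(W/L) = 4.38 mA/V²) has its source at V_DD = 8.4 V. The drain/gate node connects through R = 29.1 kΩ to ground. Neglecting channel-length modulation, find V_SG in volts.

With gate tied to drain, V_SG = V_SD ≥ V_SG − |V_tp|, so the device is in saturation.
KCL at the drain: ½ k_p (V_SG − |V_tp|)² = (V_DD − V_SG)/R.
Let x = V_SG − 0.748. Then 63.7 x² + x − 7.652 = 0, giving x = 0.339 V (positive root), so V_SG = 1.09 V.
I_D = (V_DD − V_SG)/R = (8.4 − 1.09) / 29.1 = 0.251 mA.

V_SG = 1.09 V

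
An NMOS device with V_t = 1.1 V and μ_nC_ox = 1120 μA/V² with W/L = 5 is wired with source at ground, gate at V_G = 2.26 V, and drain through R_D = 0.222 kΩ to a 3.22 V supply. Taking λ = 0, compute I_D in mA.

V_GS = V_G = 2.26 V, so V_ov = 2.26 − 1.1 = 1.16 V.
k_n = μ_nC_ox · (W/L) = 5.6 mA/V².
Assume saturation: I_D = ½ k_n V_ov² = 0.5 × 5.6 × 1.16² = 3.77 mA, giving V_DS = V_DD − I_D R_D = 3.22 − 3.77 × 0.222 = 2.38 V.
V_DS = 2.38 V ≥ V_ov = 1.16 V, confirming saturation.

I_D = 3.77 mA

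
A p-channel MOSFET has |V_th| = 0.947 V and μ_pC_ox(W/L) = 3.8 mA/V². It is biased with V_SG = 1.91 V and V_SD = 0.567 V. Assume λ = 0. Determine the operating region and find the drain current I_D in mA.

Triode; I_D = 1.46 mA

V_ov = V_SG − |V_th| = 1.91 − 0.947 = 0.963 V.
Since V_SD = 0.567 V < V_ov = 0.963 V, the device is in the triode region.
I_D = k_p [V_ov · V_SD − ½ V_SD²] = 3.8 × [0.963 × 0.567 − 0.5 × 0.567²] = 1.46 mA.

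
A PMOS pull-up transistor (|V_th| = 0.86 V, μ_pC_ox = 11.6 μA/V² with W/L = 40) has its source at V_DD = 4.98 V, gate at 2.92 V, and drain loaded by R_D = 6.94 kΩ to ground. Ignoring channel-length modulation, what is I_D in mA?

V_SG = V_DD − V_G = 4.98 − 2.92 = 2.06 V, so V_ov = 2.06 − 0.86 = 1.2 V.
k_p = μ_pC_ox · (W/L) = 0.464 mA/V².
Assume saturation: I_D = ½ k_p V_ov² = 0.5 × 0.464 × 1.2² = 0.334 mA, giving V_SD = V_DD − I_D R_D = 4.98 − 0.334 × 6.94 = 2.66 V.
V_SD = 2.66 V ≥ V_ov = 1.2 V, confirming saturation.

I_D = 0.334 mA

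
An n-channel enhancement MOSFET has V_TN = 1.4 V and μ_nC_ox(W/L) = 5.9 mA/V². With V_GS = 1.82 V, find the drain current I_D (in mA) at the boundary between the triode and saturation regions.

At the boundary V_DS = V_ov = V_GS − V_TN = 1.82 − 1.4 = 0.42 V.
I_D = ½ k_n V_ov² = 0.5 × 5.9 × 0.42² = 0.52 mA.

I_D = 0.520 mA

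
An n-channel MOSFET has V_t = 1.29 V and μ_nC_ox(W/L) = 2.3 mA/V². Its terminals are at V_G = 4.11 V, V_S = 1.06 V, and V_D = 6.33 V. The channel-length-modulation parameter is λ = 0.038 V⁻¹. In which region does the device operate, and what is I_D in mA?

V_GS = V_G − V_S = 4.11 − 1.06 = 3.05 V; V_DS = V_D − V_S = 6.33 − 1.06 = 5.27 V.
V_ov = V_GS − V_t = 3.05 − 1.29 = 1.76 V.
Since V_DS = 5.27 V ≥ V_ov = 1.76 V, the device is in saturation.
I_D = ½ k_n V_ov² (1 + λ V_DS) = 0.5 × 2.3 × 1.76² × (1 + 0.038 × 5.27) = 4.28 mA.

Saturation; I_D = 4.28 mA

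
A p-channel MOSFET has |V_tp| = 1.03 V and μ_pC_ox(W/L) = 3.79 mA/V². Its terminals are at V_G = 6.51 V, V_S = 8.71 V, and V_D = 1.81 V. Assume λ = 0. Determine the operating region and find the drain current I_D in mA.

Saturation; I_D = 2.59 mA

V_SG = V_S − V_G = 8.71 − 6.51 = 2.2 V; V_SD = V_S − V_D = 8.71 − 1.81 = 6.9 V.
V_ov = V_SG − |V_tp| = 2.2 − 1.03 = 1.17 V.
Since V_SD = 6.9 V ≥ V_ov = 1.17 V, the device is in saturation.
I_D = ½ k_p V_ov² = 0.5 × 3.79 × 1.17² = 2.59 mA.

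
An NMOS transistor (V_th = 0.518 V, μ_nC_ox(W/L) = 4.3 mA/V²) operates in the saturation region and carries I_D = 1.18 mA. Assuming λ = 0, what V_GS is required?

In saturation I_D = ½ k_n (V_GS − V_th)², so V_GS − V_th = √(2 I_D / k_n) = √(2 × 1.18 / 4.3) = 0.741 V.
V_GS = 0.518 + 0.741 = 1.26 V.

V_GS = 1.26 V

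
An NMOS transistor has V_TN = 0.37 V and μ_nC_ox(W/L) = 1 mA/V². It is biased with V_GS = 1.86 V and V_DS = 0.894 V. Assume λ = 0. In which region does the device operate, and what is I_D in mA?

Triode; I_D = 0.932 mA

V_ov = V_GS − V_TN = 1.86 − 0.37 = 1.49 V.
Since V_DS = 0.894 V < V_ov = 1.49 V, the device is in the triode region.
I_D = k_n [V_ov · V_DS − ½ V_DS²] = 1 × [1.49 × 0.894 − 0.5 × 0.894²] = 0.932 mA.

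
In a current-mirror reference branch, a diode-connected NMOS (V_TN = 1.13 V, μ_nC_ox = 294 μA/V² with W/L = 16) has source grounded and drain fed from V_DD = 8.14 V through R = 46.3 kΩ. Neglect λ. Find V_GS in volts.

V_GS = 1.38 V

With gate tied to drain, V_GS = V_DS ≥ V_GS − V_TN, so the device is in saturation.
k_n = μ_nC_ox · (W/L) = 4.704 mA/V².
KCL at the drain: ½ k_n (V_GS − V_TN)² = (V_DD − V_GS)/R.
Let x = V_GS − 1.13. Then 109 x² + x − 7.01 = 0, giving x = 0.249 V (positive root), so V_GS = 1.38 V.
I_D = (V_DD − V_GS)/R = (8.14 − 1.38) / 46.3 = 0.146 mA.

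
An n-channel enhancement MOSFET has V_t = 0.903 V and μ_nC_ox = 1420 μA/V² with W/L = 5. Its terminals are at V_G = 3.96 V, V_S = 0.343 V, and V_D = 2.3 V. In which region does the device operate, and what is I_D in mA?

Triode; I_D = 24.1 mA

V_GS = V_G − V_S = 3.96 − 0.343 = 3.62 V; V_DS = V_D − V_S = 2.3 − 0.343 = 1.96 V.
k_n = μ_nC_ox · (W/L) = 7.1 mA/V².
V_ov = V_GS − V_t = 3.62 − 0.903 = 2.71 V.
Since V_DS = 1.96 V < V_ov = 2.71 V, the device is in the triode region.
I_D = k_n [V_ov · V_DS − ½ V_DS²] = 7.1 × [2.71 × 1.96 − 0.5 × 1.96²] = 24.1 mA.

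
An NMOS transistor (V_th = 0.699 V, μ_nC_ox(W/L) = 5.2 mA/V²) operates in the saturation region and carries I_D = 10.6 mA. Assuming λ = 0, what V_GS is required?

V_GS = 2.72 V

In saturation I_D = ½ k_n (V_GS − V_th)², so V_GS − V_th = √(2 I_D / k_n) = √(2 × 10.6 / 5.2) = 2.02 V.
V_GS = 0.699 + 2.02 = 2.72 V.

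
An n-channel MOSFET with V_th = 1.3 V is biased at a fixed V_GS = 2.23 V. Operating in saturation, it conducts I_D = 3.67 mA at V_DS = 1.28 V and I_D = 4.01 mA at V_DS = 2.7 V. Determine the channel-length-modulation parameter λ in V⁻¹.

λ = 0.0712 V⁻¹

With V_GS fixed, I_D ∝ (1 + λ V_DS) in saturation, so I_D2/I_D1 = (1 + λ V_DS2)/(1 + λ V_DS1).
4.01/3.67 = 1.093 = (1 + 2.7 λ)/(1 + 1.28 λ).
Solving: λ (I_D1 V_DS2 − I_D2 V_DS1) = I_D2 − I_D1, so λ = (4.01 − 3.67) / (3.67 × 2.7 − 4.01 × 1.28) = 0.34 / 4.78 = 0.0712 V⁻¹.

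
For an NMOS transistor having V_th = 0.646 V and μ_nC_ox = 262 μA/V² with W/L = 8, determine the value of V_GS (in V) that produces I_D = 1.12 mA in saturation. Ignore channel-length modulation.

k_n = μ_nC_ox · (W/L) = 2.096 mA/V².
In saturation I_D = ½ k_n (V_GS − V_th)², so V_GS − V_th = √(2 I_D / k_n) = √(2 × 1.12 / 2.096) = 1.03 V.
V_GS = 0.646 + 1.03 = 1.68 V.

V_GS = 1.68 V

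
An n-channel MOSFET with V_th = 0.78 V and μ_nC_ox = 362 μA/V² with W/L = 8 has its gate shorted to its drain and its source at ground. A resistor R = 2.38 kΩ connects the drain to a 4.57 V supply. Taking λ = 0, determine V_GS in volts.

With gate tied to drain, V_GS = V_DS ≥ V_GS − V_th, so the device is in saturation.
k_n = μ_nC_ox · (W/L) = 2.896 mA/V².
KCL at the drain: ½ k_n (V_GS − V_th)² = (V_DD − V_GS)/R.
Let x = V_GS − 0.78. Then 3.45 x² + x − 3.79 = 0, giving x = 0.914 V (positive root), so V_GS = 1.69 V.
I_D = (V_DD − V_GS)/R = (4.57 − 1.69) / 2.38 = 1.21 mA.

V_GS = 1.69 V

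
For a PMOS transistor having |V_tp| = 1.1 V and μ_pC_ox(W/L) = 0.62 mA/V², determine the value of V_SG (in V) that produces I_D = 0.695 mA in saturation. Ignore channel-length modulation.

In saturation I_D = ½ k_p (V_SG − |V_tp|)², so V_SG − |V_tp| = √(2 I_D / k_p) = √(2 × 0.695 / 0.62) = 1.5 V.
V_SG = 1.1 + 1.5 = 2.6 V.

V_SG = 2.60 V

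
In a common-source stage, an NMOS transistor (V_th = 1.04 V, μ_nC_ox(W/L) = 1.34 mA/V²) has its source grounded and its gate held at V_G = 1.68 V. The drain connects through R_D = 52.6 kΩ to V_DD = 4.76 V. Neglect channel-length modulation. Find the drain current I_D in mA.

I_D = 0.0883 mA

V_GS = V_G = 1.68 V, so V_ov = 1.68 − 1.04 = 0.64 V.
Assume saturation: I_D = ½ k_n V_ov² = 0.5 × 1.34 × 0.64² = 0.274 mA, giving V_DS = V_DD − I_D R_D = 4.76 − 0.274 × 52.6 = -9.68 V.
But -9.68 V < V_ov = 0.64 V, so the device is actually in triode.
In triode I_D = k_n[V_ov V_DS − ½ V_DS²] and I_D = (V_DD − V_DS)/R_D. Equating: 35.2 V_DS² − 46.11 V_DS + 4.76 = 0, giving V_DS = 0.113 V (the root below V_ov).
I_D = (4.76 − 0.113) / 52.6 = 0.0883 mA.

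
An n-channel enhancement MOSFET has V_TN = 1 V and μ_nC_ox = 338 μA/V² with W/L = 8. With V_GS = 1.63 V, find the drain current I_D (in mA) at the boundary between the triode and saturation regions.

At the boundary V_DS = V_ov = V_GS − V_TN = 1.63 − 1 = 0.63 V.
k_n = μ_nC_ox · (W/L) = 2.704 mA/V².
I_D = ½ k_n V_ov² = 0.5 × 2.704 × 0.63² = 0.537 mA.

I_D = 0.537 mA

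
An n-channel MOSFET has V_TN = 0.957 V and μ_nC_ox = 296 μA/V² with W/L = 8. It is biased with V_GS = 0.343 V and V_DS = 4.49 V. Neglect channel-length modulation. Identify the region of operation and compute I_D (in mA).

Cutoff; I_D = 0 mA

V_GS = 0.343 V < V_TN = 0.957 V, so the transistor is in cutoff.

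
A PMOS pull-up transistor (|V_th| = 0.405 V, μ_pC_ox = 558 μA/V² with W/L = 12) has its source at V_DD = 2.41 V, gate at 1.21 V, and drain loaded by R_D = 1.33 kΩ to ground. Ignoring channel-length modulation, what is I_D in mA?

I_D = 1.53 mA

V_SG = V_DD − V_G = 2.41 − 1.21 = 1.2 V, so V_ov = 1.2 − 0.405 = 0.795 V.
k_p = μ_pC_ox · (W/L) = 6.696 mA/V².
Assume saturation: I_D = ½ k_p V_ov² = 0.5 × 6.696 × 0.795² = 2.12 mA, giving V_SD = V_DD − I_D R_D = 2.41 − 2.12 × 1.33 = -0.404 V.
But -0.404 V < V_ov = 0.795 V, so the device is actually in triode.
In triode I_D = k_p[V_ov V_SD − ½ V_SD²] and I_D = (V_DD − V_SD)/R_D. Equating: 4.45 V_SD² − 8.08 V_SD + 2.41 = 0, giving V_SD = 0.376 V (the root below V_ov).
I_D = (2.41 − 0.376) / 1.33 = 1.53 mA.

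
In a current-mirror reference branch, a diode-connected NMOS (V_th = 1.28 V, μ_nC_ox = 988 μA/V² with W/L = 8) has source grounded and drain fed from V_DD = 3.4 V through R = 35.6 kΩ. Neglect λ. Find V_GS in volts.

V_GS = 1.40 V

With gate tied to drain, V_GS = V_DS ≥ V_GS − V_th, so the device is in saturation.
k_n = μ_nC_ox · (W/L) = 7.904 mA/V².
KCL at the drain: ½ k_n (V_GS − V_th)² = (V_DD − V_GS)/R.
Let x = V_GS − 1.28. Then 141 x² + x − 2.12 = 0, giving x = 0.119 V (positive root), so V_GS = 1.4 V.
I_D = (V_DD − V_GS)/R = (3.4 − 1.4) / 35.6 = 0.0562 mA.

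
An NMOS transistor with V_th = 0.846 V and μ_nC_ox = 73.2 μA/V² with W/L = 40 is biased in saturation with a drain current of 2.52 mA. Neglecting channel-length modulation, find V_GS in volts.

k_n = μ_nC_ox · (W/L) = 2.928 mA/V².
In saturation I_D = ½ k_n (V_GS − V_th)², so V_GS − V_th = √(2 I_D / k_n) = √(2 × 2.52 / 2.928) = 1.31 V.
V_GS = 0.846 + 1.31 = 2.16 V.

V_GS = 2.16 V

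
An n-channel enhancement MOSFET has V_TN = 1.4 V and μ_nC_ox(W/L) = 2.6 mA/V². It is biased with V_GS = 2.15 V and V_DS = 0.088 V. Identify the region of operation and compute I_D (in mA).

V_ov = V_GS − V_TN = 2.15 − 1.4 = 0.75 V.
Since V_DS = 0.088 V < V_ov = 0.75 V, the device is in the triode region.
I_D = k_n [V_ov · V_DS − ½ V_DS²] = 2.6 × [0.75 × 0.088 − 0.5 × 0.088²] = 0.162 mA.

Triode; I_D = 0.162 mA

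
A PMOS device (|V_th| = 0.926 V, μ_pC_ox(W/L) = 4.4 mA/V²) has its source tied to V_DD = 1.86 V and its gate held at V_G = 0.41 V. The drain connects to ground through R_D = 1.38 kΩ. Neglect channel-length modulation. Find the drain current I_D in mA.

I_D = 0.604 mA

V_SG = V_DD − V_G = 1.86 − 0.41 = 1.45 V, so V_ov = 1.45 − 0.926 = 0.524 V.
Assume saturation: I_D = ½ k_p V_ov² = 0.5 × 4.4 × 0.524² = 0.604 mA, giving V_SD = V_DD − I_D R_D = 1.86 − 0.604 × 1.38 = 1.03 V.
V_SD = 1.03 V ≥ V_ov = 0.524 V, confirming saturation.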